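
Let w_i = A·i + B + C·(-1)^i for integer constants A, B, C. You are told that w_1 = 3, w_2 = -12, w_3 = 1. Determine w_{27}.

-23

The three given values yield: A + B - C = 3; 2A + B + C = -12; 3A + B - C = 1.
Subtracting the first from the second: A + 2C = -15.
Subtracting the second from the third: A - 2C = 13.
Solving: C = -7, A = -1, then B = -3.
Therefore w_{27} = -27 + (-3) + (-7)·(-1) = -23.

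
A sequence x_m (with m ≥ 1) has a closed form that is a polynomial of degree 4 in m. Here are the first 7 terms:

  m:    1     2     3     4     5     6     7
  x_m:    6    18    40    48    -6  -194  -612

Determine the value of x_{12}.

1st diffs: 12, 22, 8, -54, -188, -418.
2nd diffs: 10, -14, -62, -134, -230.
3rd diffs: -24, -48, -72, -96.
4th diffs: -24, -24, -24 (constant).
Newton forward-difference form: x_m = 6 + 12·C(m-1,1) + 10·C(m-1,2) + (-24)·C(m-1,3) + (-24)·C(m-1,4).
At m = 12: m-1 = 11, so x_{12} = 6 + 132 + 550 - 3960 - 7920 = -11192.

-11192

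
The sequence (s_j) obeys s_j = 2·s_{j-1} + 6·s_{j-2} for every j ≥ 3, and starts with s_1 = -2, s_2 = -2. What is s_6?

-632

Compute successive terms:
s_3 = -16; s_4 = -44; s_5 = -184; s_6 = -632.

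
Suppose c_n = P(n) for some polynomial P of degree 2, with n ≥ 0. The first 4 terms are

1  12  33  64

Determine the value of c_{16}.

1st diffs: 11, 21, 31.
2nd diffs: 10, 10 (constant).
So c_n = 5n^2 + 6n + 1.
Evaluating at n = 16 gives c_{16} = 1377.

1377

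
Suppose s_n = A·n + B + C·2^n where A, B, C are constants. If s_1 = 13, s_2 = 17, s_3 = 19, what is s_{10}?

At n = 1, 2, 3: A + B + 2C = 13; 2A + B + 4C = 17; 3A + B + 8C = 19.
Subtracting the first from the second: A + 2C = 4.
Subtracting the second from the third: A + 4C = 2.
Solving: C = -1, A = 6, then B = 9.
So s_n = 6·n + 9 + (-1)·2^n; at n=10 this is -955.

-955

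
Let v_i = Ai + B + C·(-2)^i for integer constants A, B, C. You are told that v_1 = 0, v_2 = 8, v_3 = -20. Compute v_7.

At i = 1, 2, 3: A + B - 2C = 0; 2A + B + 4C = 8; 3A + B - 8C = -20.
Subtracting the first from the second: A + 6C = 8.
Subtracting the second from the third: A - 12C = -28.
Solving: C = 2, A = -4, then B = 8.
Therefore v_7 = -28 + 8 + 2·(-128) = -276.

-276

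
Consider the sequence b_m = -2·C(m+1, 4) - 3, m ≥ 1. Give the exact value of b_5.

-33

C(6, 4) = 15, so b_5 = -33.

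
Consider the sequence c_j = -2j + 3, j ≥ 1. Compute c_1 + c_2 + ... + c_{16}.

-224

Over j = 1..16: Σj = 136.
Total = (-2)·136 + (3)·16 = -224.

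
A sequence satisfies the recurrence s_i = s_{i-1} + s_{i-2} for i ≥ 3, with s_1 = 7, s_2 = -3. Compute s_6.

6

Iterate the recurrence:
s_3 = 4; s_4 = 1; s_5 = 5; s_6 = 6.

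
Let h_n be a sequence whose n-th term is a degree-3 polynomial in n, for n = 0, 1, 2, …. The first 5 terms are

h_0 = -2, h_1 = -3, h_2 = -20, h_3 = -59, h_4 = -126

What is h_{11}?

-1883

1st diffs: -1, -17, -39, -67.
2nd diffs: -16, -22, -28.
3rd diffs: -6, -6 (constant).
So h_n = -n^3 - 5n^2 + 5n - 2.
Evaluating at n = 11 gives h_{11} = -1883.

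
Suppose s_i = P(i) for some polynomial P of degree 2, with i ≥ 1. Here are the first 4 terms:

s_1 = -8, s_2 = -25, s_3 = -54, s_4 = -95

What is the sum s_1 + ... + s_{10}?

1st diffs: -17, -29, -41.
2nd diffs: -12, -12 (constant).
So s_i = -6i^2 + i - 3.
Continuing: …, -148, -213, -290, -379, …, s_{10} = -593.
Summing i = 1..10 (10 terms) gives -2285.

-2285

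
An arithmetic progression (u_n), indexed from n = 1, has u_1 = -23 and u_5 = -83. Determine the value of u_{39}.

Common difference d = (-83 - (-23)) / (5 - 1) = -15.
u_n = -23 + (n - 1)·(-15).
u_{39} = -23 + 38·(-15) = -593.

-593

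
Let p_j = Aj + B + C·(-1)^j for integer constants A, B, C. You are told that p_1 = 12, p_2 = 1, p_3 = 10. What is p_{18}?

Write the equations: A + B - C = 12; 2A + B + C = 1; 3A + B - C = 10.
Subtracting the first from the second: A + 2C = -11.
Subtracting the second from the third: A - 2C = 9.
Solving: C = -5, A = -1, then B = 8.
Therefore p_{18} = -18 + 8 + (-5)·1 = -15.

-15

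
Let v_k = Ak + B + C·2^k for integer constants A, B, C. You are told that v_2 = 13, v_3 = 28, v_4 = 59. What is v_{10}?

Plug in k = 2, 3, 4: 2A + B + 4C = 13; 3A + B + 8C = 28; 4A + B + 16C = 59.
Subtracting the first from the second: A + 4C = 15.
Subtracting the second from the third: A + 8C = 31.
Solving: C = 4, A = -1, then B = -1.
Therefore v_{10} = -10 + (-1) + 4·1024 = 4085.

4085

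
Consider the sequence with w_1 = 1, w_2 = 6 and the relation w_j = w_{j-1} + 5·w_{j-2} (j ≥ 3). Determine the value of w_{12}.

Step forward from the initial values:
w_3 = 11;  w_4 = 41;  w_5 = 96;  w_6 = 301;  w_7 = 781;  w_8 = 2286;  w_9 = 6191;  w_{10} = 17621;  w_{11} = 48576;  w_{12} = 136681.

136681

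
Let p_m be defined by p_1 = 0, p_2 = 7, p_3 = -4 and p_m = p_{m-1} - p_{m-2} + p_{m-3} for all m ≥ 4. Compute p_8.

-11

Compute successive terms:
p_4 = -11;  p_5 = 0;  p_6 = 7;  p_7 = -4;  p_8 = -11.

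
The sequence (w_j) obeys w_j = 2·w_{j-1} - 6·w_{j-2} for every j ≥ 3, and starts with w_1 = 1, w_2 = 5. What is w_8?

w_3 = 4  w_4 = -22  w_5 = -68  w_6 = -4  w_7 = 400  w_8 = 824.

824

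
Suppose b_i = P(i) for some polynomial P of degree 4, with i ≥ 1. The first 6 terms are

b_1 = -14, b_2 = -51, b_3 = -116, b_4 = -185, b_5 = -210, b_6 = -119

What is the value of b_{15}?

29680

1st diffs: -37, -65, -69, -25, 91.
2nd diffs: -28, -4, 44, 116.
3rd diffs: 24, 48, 72.
4th diffs: 24, 24 (constant).
Newton forward-difference form: b_i = -14 + (-37)·C(i-1,1) + (-28)·C(i-1,2) + 24·C(i-1,3) + 24·C(i-1,4).
At i = 15: i-1 = 14, so b_{15} = -14 - 518 - 2548 + 8736 + 24024 = 29680.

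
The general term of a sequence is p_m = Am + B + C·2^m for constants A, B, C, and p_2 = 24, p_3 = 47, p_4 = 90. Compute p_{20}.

The three given values yield: 2A + B + 4C = 24; 3A + B + 8C = 47; 4A + B + 16C = 90.
Subtracting the first from the second: A + 4C = 23.
Subtracting the second from the third: A + 8C = 43.
Solving: C = 5, A = 3, then B = -2.
Hence p_{20} = 3·20 + (-2) + 5·1048576 = 5242938.

5242938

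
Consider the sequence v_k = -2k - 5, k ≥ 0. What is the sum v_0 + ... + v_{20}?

Over k = 0..20: Σk = 210.
Total = (-2)·210 + (-5)·21 = -525.

-525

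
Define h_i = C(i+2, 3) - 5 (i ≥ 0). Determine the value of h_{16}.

811

C(18, 3) = 816, so h_{16} = 811.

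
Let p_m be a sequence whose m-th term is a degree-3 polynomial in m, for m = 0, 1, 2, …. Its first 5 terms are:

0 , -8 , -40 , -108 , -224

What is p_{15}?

-8100

1st diffs: -8, -32, -68, -116.
2nd diffs: -24, -36, -48.
3rd diffs: -12, -12 (constant).
Newton forward-difference form: p_m = (-8)·C(m,1) + (-24)·C(m,2) + (-12)·C(m,3).
At m = 15: m = 15, so p_{15} = -120 - 2520 - 5460 = -8100.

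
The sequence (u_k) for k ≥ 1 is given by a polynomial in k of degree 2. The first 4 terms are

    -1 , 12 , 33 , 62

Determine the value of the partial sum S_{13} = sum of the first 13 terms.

3289

1st diffs: 13, 21, 29.
2nd diffs: 8, 8 (constant).
Newton forward-difference form: u_k = -1 + 13·C(k-1,1) + 8·C(k-1,2).
Continuing: …, 99, 144, 197, 258, …, u_{13} = 683.
Summing k = 1..13 (13 terms) gives 3289.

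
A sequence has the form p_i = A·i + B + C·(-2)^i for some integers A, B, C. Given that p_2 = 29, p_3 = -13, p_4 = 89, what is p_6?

293

Write the equations: 2A + B + 4C = 29; 3A + B - 8C = -13; 4A + B + 16C = 89.
Subtracting the first from the second: A - 12C = -42.
Subtracting the second from the third: A + 24C = 102.
Solving: C = 4, A = 6, then B = 1.
Therefore p_6 = 36 + 1 + 4·64 = 293.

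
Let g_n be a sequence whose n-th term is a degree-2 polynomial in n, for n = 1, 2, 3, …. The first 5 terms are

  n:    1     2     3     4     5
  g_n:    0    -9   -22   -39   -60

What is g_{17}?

-624

1st diffs: -9, -13, -17, -21.
2nd diffs: -4, -4, -4 (constant).
So g_n = -2n^2 - 3n + 5.
Evaluating at n = 17 gives g_{17} = -624.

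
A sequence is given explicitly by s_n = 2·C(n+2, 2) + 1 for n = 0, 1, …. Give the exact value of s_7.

C(9, 2) = 36, so s_7 = 73.

73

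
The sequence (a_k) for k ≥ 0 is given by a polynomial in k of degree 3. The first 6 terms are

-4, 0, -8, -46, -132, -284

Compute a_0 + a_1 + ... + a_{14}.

1st diffs: 4, -8, -38, -86, -152.
2nd diffs: -12, -30, -48, -66.
3rd diffs: -18, -18, -18 (constant).
Newton forward-difference form: a_k = -4 + 4·C(k,1) + (-12)·C(k,2) + (-18)·C(k,3).
Continuing: …, -520, -858, -1316, -1912, …, a_{14} = -7592.
Summing k = 0..14 (15 terms) gives -29670.

-29670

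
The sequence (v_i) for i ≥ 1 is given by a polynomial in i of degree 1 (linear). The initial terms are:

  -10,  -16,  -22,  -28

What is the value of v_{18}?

-112

1st diffs: -6, -6, -6 (constant).
So v_i = -6i - 4.
Evaluating at i = 18 gives v_{18} = -112.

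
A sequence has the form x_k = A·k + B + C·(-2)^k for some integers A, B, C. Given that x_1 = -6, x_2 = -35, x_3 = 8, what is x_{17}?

Write the equations: A + B - 2C = -6; 2A + B + 4C = -35; 3A + B - 8C = 8.
Subtracting the first from the second: A + 6C = -29.
Subtracting the second from the third: A - 12C = 43.
Solving: C = -4, A = -5, then B = -9.
So x_k = -5·k + (-9) + (-4)·(-2)^k; at k=17 this is 524194.

524194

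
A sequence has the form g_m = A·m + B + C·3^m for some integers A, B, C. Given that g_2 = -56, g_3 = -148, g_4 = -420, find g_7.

-10956

Write the equations: 2A + B + 9C = -56; 3A + B + 27C = -148; 4A + B + 81C = -420.
Subtracting the first from the second: A + 18C = -92.
Subtracting the second from the third: A + 54C = -272.
Solving: C = -5, A = -2, then B = -7.
Therefore g_7 = -14 + (-7) + (-5)·2187 = -10956.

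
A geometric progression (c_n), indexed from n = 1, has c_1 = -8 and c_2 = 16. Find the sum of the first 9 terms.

Common ratio r = -2.
c_n = (-8)·(-2)^(n-1).
S = (-8)·((-2)^9 - 1)/(-2 - 1) = (-8)·(-512 - 1)/(-3) = -1368.

-1368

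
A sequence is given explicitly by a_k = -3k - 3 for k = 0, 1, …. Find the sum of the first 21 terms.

Over k = 0..20: Σk = 210.
Total = (-3)·210 + (-3)·21 = -693.

-693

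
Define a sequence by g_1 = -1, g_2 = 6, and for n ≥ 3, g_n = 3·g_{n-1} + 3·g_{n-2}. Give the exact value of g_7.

Iterate the recurrence:
g_3 = 15;  g_4 = 63;  g_5 = 234;  g_6 = 891;  g_7 = 3375.

3375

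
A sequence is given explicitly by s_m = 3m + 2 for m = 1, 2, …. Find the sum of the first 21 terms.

Over m = 1..21: Σm = 231.
Total = (3)·231 + (2)·21 = 735.

735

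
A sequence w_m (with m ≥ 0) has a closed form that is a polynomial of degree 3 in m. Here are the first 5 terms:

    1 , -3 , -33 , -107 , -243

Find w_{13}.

-7227

1st diffs: -4, -30, -74, -136.
2nd diffs: -26, -44, -62.
3rd diffs: -18, -18 (constant).
Newton forward-difference form: w_m = 1 + (-4)·C(m,1) + (-26)·C(m,2) + (-18)·C(m,3).
At m = 13: m = 13, so w_{13} = 1 - 52 - 2028 - 5148 = -7227.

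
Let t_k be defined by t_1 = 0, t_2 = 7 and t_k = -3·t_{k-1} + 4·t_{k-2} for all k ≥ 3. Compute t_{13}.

Step forward from the initial values:
t_3 = -21; t_4 = 91; t_5 = -357; …; t_{10} = 367003; t_{11} = -1468005; t_{12} = 5872027; t_{13} = -23488101.
(Characteristic roots are 1 and -4.)

-23488101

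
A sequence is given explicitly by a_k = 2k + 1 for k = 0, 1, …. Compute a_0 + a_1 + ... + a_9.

Over k = 0..9: Σk = 45.
Total = (2)·45 + (1)·10 = 100.

100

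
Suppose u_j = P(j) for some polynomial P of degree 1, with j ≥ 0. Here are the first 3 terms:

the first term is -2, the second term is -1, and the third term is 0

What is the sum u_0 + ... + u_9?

1st diffs: 1, 1 (constant).
So u_j = j - 2.
Continuing: …, 1, 2, 3, 4, …, u_9 = 7.
Summing j = 0..9 (10 terms) gives 25.

25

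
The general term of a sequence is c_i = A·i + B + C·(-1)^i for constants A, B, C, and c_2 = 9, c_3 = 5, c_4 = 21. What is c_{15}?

At i = 2, 3, 4: 2A + B + C = 9; 3A + B - C = 5; 4A + B + C = 21.
Subtracting the first from the second: A - 2C = -4.
Subtracting the second from the third: A + 2C = 16.
Solving: C = 5, A = 6, then B = -8.
Hence c_{15} = 6·15 + (-8) + 5·(-1) = 77.

77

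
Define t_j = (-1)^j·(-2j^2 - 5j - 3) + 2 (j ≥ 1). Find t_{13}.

(-1)^13 = -1; -2j^2 - 5j - 3 at j=13 is -406; so t_{13} = 408.

408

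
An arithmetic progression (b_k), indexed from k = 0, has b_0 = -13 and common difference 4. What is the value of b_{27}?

95

b_k = -13 + (k - 0)·4.
b_{27} = -13 + 27·4 = 95.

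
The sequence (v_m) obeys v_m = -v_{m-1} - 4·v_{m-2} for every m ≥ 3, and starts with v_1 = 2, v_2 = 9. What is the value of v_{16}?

Step forward from the initial values:
v_3 = -17;  v_4 = -19;  v_5 = 87;  …;  v_{13} = -5833;  v_{14} = -39531;  v_{15} = 62863;  v_{16} = 95261.

95261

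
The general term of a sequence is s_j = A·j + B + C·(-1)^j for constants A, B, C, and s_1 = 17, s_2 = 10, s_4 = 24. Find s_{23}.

171

At j = 1, 2, 4: A + B - C = 17; 2A + B + C = 10; 4A + B + C = 24.
Subtracting the first from the second: A + 2C = -7.
Subtracting the second from the third: 2A = 14.
Solving: C = -7, A = 7, then B = 3.
Therefore s_{23} = 161 + 3 + (-7)·(-1) = 171.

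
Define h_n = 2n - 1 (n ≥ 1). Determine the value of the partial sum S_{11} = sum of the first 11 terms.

121

Over n = 1..11: Σn = 66.
Total = (2)·66 + (-1)·11 = 121.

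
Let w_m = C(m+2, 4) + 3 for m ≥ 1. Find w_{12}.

C(14, 4) = 1001, so w_{12} = 1004.

1004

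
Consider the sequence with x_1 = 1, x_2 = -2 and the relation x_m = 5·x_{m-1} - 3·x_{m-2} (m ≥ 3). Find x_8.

-20426

Iterate the recurrence:
x_3 = -13;  x_4 = -59;  x_5 = -256;  x_6 = -1103;  x_7 = -4747;  x_8 = -20426.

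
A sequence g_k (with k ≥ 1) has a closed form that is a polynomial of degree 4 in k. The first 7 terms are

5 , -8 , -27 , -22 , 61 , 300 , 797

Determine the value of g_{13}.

17933

1st diffs: -13, -19, 5, 83, 239, 497.
2nd diffs: -6, 24, 78, 156, 258.
3rd diffs: 30, 54, 78, 102.
4th diffs: 24, 24, 24 (constant).
Newton forward-difference form: g_k = 5 + (-13)·C(k-1,1) + (-6)·C(k-1,2) + 30·C(k-1,3) + 24·C(k-1,4).
At k = 13: k-1 = 12, so g_{13} = 5 - 156 - 396 + 6600 + 11880 = 17933.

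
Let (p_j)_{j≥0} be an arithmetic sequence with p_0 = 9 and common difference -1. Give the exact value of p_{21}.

-12

p_j = 9 + (j - 0)·(-1).
p_{21} = 9 + 21·(-1) = -12.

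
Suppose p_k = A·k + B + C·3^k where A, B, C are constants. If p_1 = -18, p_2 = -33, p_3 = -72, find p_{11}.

-354336

The three given values yield: A + B + 3C = -18; 2A + B + 9C = -33; 3A + B + 27C = -72.
Subtracting the first from the second: A + 6C = -15.
Subtracting the second from the third: A + 18C = -39.
Solving: C = -2, A = -3, then B = -9.
Therefore p_{11} = -33 + (-9) + (-2)·177147 = -354336.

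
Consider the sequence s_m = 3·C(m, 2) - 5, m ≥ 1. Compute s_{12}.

193

C(12, 2) = 66, so s_{12} = 193.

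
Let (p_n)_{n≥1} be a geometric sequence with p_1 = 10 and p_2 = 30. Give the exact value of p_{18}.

Common ratio r = 3.
p_n = 10·3^(n-1).
p_{18} = 10·3^17 = 1291401630.

1291401630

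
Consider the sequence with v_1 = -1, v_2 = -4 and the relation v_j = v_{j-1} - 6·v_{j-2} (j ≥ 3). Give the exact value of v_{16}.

v_3 = 2, v_4 = 26, v_5 = 14, …, v_{13} = 78974, v_{14} = 97106, v_{15} = -376738, v_{16} = -959374.

-959374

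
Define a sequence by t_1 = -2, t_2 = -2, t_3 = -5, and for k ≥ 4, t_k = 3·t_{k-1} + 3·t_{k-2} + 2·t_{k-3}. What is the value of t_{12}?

Iterate the recurrence:
t_4 = -25, t_5 = -94, t_6 = -367, t_7 = -1433, t_8 = -5588, t_9 = -21797, t_{10} = -85021, t_{11} = -331630, t_{12} = -1293547.

-1293547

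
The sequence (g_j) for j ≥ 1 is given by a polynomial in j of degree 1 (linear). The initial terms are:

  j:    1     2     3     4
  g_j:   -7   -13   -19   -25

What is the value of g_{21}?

-127

1st diffs: -6, -6, -6 (constant).
So g_j = -6j - 1.
Evaluating at j = 21 gives g_{21} = -127.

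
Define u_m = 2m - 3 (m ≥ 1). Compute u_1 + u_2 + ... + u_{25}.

575

Over m = 1..25: Σm = 325.
Total = (2)·325 + (-3)·25 = 575.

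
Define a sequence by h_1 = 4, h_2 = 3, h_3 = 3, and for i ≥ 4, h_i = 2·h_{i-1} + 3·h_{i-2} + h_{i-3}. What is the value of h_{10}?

14299

h_4 = 19  h_5 = 50  h_6 = 160  h_7 = 489  h_8 = 1508  h_9 = 4643  h_{10} = 14299.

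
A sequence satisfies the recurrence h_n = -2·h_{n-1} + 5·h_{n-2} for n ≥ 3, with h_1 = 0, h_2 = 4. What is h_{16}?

h_3 = -8  h_4 = 36  h_5 = -112  …  h_{13} = -2317392  h_{14} = 7994164  h_{15} = -27575288  h_{16} = 95121396.

95121396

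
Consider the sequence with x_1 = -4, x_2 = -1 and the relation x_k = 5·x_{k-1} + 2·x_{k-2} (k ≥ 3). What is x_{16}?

Step forward from the initial values:
x_3 = -13; x_4 = -67; x_5 = -361; …; x_{13} = -250434841; x_{14} = -1345406419; x_{15} = -7227901777; x_{16} = -38830321723.

-38830321723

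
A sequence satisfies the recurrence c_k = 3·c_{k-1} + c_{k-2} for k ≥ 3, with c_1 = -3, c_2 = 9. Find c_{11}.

346623

Applying the relation repeatedly:
c_3 = 24; c_4 = 81; c_5 = 267; c_6 = 882; c_7 = 2913; c_8 = 9621; c_9 = 31776; c_{10} = 104949; c_{11} = 346623.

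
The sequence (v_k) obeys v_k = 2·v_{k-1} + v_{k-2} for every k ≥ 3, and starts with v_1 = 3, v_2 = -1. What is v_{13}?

3363

Step forward from the initial values:
v_3 = 1;  v_4 = 1;  v_5 = 3;  …;  v_{10} = 239;  v_{11} = 577;  v_{12} = 1393;  v_{13} = 3363.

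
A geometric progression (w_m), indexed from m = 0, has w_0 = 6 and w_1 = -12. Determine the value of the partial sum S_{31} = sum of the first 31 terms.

Common ratio r = -2.
w_m = 6·(-2)^(m-0).
S = 6·((-2)^31 - 1)/(-2 - 1) = 6·(-2147483648 - 1)/(-3) = 4294967298.

4294967298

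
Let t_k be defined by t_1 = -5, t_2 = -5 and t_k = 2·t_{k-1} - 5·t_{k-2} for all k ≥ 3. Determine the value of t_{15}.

382215

Step forward from the initial values:
t_3 = 15, t_4 = 55, t_5 = 35, …, t_{12} = -32345, t_{13} = -58765, t_{14} = 44195, t_{15} = 382215.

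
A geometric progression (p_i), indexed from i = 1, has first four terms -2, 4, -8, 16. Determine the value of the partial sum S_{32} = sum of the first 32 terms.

2863311530

Common ratio r = -2.
p_i = (-2)·(-2)^(i-1).
S = (-2)·((-2)^32 - 1)/(-2 - 1) = (-2)·(4294967296 - 1)/(-3) = 2863311530.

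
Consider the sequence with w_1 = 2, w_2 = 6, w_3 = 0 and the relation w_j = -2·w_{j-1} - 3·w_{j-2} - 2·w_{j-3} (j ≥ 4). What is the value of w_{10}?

w_4 = -22;  w_5 = 32;  w_6 = 2;  w_7 = -56;  w_8 = 42;  w_9 = 80;  w_{10} = -174.

-174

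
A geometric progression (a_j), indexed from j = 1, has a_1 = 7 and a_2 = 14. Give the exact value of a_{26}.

Common ratio r = 2.
a_j = 7·2^(j-1).
a_{26} = 7·2^25 = 234881024.

234881024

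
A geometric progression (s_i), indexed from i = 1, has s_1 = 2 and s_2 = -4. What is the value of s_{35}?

34359738368

Common ratio r = -2.
s_i = 2·(-2)^(i-1).
s_{35} = 2·(-2)^34 = 34359738368.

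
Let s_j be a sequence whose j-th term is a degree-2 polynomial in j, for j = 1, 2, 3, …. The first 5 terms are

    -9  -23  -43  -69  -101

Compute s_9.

-289

1st diffs: -14, -20, -26, -32.
2nd diffs: -6, -6, -6 (constant).
Newton forward-difference form: s_j = -9 + (-14)·C(j-1,1) + (-6)·C(j-1,2).
At j = 9: j-1 = 8, so s_9 = -9 - 112 - 168 = -289.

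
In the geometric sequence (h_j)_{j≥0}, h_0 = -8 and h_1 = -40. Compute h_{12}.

-1953125000

Common ratio r = 5.
h_j = (-8)·5^(j-0).
h_{12} = (-8)·5^12 = -1953125000.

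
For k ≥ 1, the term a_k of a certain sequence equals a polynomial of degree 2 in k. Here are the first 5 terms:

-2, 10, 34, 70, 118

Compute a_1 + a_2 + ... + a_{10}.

1960

1st diffs: 12, 24, 36, 48.
2nd diffs: 12, 12, 12 (constant).
So a_k = 6k^2 - 6k - 2.
Continuing: …, 178, 250, 334, 430, …, a_{10} = 538.
Summing k = 1..10 (10 terms) gives 1960.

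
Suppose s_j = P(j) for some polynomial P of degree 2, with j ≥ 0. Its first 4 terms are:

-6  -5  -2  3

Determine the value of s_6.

30

1st diffs: 1, 3, 5.
2nd diffs: 2, 2 (constant).
Newton forward-difference form: s_j = -6 + 1·C(j,1) + 2·C(j,2).
At j = 6: j = 6, so s_6 = -6 + 6 + 30 = 30.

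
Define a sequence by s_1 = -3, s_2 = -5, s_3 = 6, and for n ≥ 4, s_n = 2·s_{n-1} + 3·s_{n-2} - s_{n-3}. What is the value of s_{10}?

3430

Compute successive terms:
s_4 = 0  s_5 = 23  s_6 = 40  s_7 = 149  s_8 = 395  s_9 = 1197  s_{10} = 3430.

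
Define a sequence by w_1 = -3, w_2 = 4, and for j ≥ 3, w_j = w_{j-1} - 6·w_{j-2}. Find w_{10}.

-11162

w_3 = 22;  w_4 = -2;  w_5 = -134;  w_6 = -122;  w_7 = 682;  w_8 = 1414;  w_9 = -2678;  w_{10} = -11162.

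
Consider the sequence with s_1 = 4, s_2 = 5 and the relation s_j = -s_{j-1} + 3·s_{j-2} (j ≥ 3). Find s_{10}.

-64

Step forward from the initial values:
s_3 = 7, s_4 = 8, s_5 = 13, s_6 = 11, s_7 = 28, s_8 = 5, s_9 = 79, s_{10} = -64.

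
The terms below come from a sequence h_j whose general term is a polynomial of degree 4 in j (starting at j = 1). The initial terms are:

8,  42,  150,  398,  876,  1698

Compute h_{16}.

1st diffs: 34, 108, 248, 478, 822.
2nd diffs: 74, 140, 230, 344.
3rd diffs: 66, 90, 114.
4th diffs: 24, 24 (constant).
So h_j = j^4 + j^3 + 6j^2 - 6j + 6.
Evaluating at j = 16 gives h_{16} = 71078.

71078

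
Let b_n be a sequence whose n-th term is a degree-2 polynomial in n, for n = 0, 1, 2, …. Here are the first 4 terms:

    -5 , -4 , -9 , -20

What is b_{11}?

-324

1st diffs: 1, -5, -11.
2nd diffs: -6, -6 (constant).
So b_n = -3n^2 + 4n - 5.
Evaluating at n = 11 gives b_{11} = -324.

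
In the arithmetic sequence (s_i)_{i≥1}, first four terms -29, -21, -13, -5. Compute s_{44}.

315

Common difference d = 8.
s_i = -29 + (i - 1)·8.
s_{44} = -29 + 43·8 = 315.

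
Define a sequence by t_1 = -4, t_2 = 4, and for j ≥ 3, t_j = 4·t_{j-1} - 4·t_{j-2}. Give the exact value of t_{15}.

Iterate the recurrence:
t_3 = 32; t_4 = 112; t_5 = 320; …; t_{12} = 126976; t_{13} = 278528; t_{14} = 606208; t_{15} = 1310720.
(Characteristic roots are 2 and 2.)

1310720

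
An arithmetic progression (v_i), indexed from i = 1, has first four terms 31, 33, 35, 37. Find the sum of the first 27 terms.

Common difference d = 2.
v_i = 31 + (i - 1)·2.
v_{27} = 83; S = 27·(31 + 83)/2 = 1539.

1539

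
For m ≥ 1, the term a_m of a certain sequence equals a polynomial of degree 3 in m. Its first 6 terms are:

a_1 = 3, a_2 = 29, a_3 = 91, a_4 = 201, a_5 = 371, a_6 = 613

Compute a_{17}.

11459

1st diffs: 26, 62, 110, 170, 242.
2nd diffs: 36, 48, 60, 72.
3rd diffs: 12, 12, 12 (constant).
Newton forward-difference form: a_m = 3 + 26·C(m-1,1) + 36·C(m-1,2) + 12·C(m-1,3).
At m = 17: m-1 = 16, so a_{17} = 3 + 416 + 4320 + 6720 = 11459.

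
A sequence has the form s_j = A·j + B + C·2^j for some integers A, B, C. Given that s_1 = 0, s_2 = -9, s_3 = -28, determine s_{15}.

Plug in j = 1, 2, 3: A + B + 2C = 0; 2A + B + 4C = -9; 3A + B + 8C = -28.
Subtracting the first from the second: A + 2C = -9.
Subtracting the second from the third: A + 4C = -19.
Solving: C = -5, A = 1, then B = 9.
Therefore s_{15} = 15 + 9 + (-5)·32768 = -163816.

-163816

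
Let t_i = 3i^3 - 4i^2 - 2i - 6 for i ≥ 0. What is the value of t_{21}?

t_{21} = 3·21^3 - 4·21^2 - 2·21 - 6 = 25971.

25971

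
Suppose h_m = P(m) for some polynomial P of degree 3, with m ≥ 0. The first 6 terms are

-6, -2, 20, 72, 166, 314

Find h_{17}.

10670

1st diffs: 4, 22, 52, 94, 148.
2nd diffs: 18, 30, 42, 54.
3rd diffs: 12, 12, 12 (constant).
Newton forward-difference form: h_m = -6 + 4·C(m,1) + 18·C(m,2) + 12·C(m,3).
At m = 17: m = 17, so h_{17} = -6 + 68 + 2448 + 8160 = 10670.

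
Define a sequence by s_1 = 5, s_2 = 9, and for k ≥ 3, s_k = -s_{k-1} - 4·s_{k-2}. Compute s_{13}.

s_3 = -29, s_4 = -7, s_5 = 123, …, s_{10} = -3919, s_{11} = 675, s_{12} = 15001, s_{13} = -17701.

-17701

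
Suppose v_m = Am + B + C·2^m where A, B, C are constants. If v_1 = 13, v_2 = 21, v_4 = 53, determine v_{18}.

The three given values yield: A + B + 2C = 13; 2A + B + 4C = 21; 4A + B + 16C = 53.
Subtracting the first from the second: A + 2C = 8.
Subtracting the second from the third: 2A + 12C = 32.
Solving: C = 2, A = 4, then B = 5.
So v_m = 4·m + 5 + 2·2^m; at m=18 this is 524365.

524365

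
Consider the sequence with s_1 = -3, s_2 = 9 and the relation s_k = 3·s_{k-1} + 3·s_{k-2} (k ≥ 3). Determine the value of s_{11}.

Step forward from the initial values:
s_3 = 18;  s_4 = 81;  s_5 = 297;  s_6 = 1134;  s_7 = 4293;  s_8 = 16281;  s_9 = 61722;  s_{10} = 234009;  s_{11} = 887193.

887193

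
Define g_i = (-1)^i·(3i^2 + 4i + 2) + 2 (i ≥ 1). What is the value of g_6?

136

(-1)^6 = 1; 3i^2 + 4i + 2 at i=6 is 134; so g_6 = 136.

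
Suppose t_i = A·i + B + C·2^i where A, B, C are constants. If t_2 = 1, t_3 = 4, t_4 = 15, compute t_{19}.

1048484

Write the equations: 2A + B + 4C = 1; 3A + B + 8C = 4; 4A + B + 16C = 15.
Subtracting the first from the second: A + 4C = 3.
Subtracting the second from the third: A + 8C = 11.
Solving: C = 2, A = -5, then B = 3.
So t_i = -5·i + 3 + 2·2^i; at i=19 this is 1048484.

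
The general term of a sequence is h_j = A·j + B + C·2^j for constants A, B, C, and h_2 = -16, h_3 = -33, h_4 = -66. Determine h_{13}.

-32779

Write the equations: 2A + B + 4C = -16; 3A + B + 8C = -33; 4A + B + 16C = -66.
Subtracting the first from the second: A + 4C = -17.
Subtracting the second from the third: A + 8C = -33.
Solving: C = -4, A = -1, then B = 2.
Therefore h_{13} = -13 + 2 + (-4)·8192 = -32779.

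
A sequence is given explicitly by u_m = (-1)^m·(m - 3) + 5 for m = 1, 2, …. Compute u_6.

8

(-1)^6 = 1; m - 3 at m=6 is 3; so u_6 = 8.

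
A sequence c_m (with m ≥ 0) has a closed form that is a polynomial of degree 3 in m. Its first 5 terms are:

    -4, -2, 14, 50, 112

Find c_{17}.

1st diffs: 2, 16, 36, 62.
2nd diffs: 14, 20, 26.
3rd diffs: 6, 6 (constant).
Newton forward-difference form: c_m = -4 + 2·C(m,1) + 14·C(m,2) + 6·C(m,3).
At m = 17: m = 17, so c_{17} = -4 + 34 + 1904 + 4080 = 6014.

6014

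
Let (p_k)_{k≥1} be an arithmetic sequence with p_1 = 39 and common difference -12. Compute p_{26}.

-261

p_k = 39 + (k - 1)·(-12).
p_{26} = 39 + 25·(-12) = -261.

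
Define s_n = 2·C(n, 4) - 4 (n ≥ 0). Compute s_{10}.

C(10, 4) = 210, so s_{10} = 416.

416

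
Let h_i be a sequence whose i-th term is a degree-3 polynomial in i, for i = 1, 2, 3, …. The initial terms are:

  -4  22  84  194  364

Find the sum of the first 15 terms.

35430

1st diffs: 26, 62, 110, 170.
2nd diffs: 36, 48, 60.
3rd diffs: 12, 12 (constant).
So h_i = 2i^3 + 6i^2 - 6i - 6.
Continuing: …, 606, 932, 1354, 1884, …, h_{15} = 8004.
Summing i = 1..15 (15 terms) gives 35430.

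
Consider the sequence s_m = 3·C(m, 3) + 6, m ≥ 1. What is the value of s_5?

36

C(5, 3) = 10, so s_5 = 36.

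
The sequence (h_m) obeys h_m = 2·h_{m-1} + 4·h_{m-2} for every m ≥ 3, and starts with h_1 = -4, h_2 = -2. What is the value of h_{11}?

Applying the relation repeatedly:
h_3 = -20;  h_4 = -48;  h_5 = -176;  h_6 = -544;  h_7 = -1792;  h_8 = -5760;  h_9 = -18688;  h_{10} = -60416;  h_{11} = -195584.

-195584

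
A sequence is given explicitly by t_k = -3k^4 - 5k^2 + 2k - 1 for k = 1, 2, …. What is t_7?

t_7 = -3·7^4 - 5·7^2 + 2·7 - 1 = -7435.

-7435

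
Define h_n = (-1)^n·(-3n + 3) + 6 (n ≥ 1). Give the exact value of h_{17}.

(-1)^17 = -1; -3n + 3 at n=17 is -48; so h_{17} = 54.

54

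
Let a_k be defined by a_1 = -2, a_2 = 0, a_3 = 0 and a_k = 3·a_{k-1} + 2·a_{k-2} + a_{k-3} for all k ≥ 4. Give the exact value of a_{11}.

-13842

a_4 = -2, a_5 = -6, a_6 = -22, a_7 = -80, a_8 = -290, a_9 = -1052, a_{10} = -3816, a_{11} = -13842.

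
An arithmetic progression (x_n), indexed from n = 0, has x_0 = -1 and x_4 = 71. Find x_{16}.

Common difference d = (71 - (-1)) / (4 - 0) = 18.
x_n = -1 + (n - 0)·18.
x_{16} = -1 + 16·18 = 287.

287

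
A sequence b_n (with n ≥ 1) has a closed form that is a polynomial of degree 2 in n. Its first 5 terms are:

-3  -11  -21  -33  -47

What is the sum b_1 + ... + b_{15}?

-1795

1st diffs: -8, -10, -12, -14.
2nd diffs: -2, -2, -2 (constant).
Newton forward-difference form: b_n = -3 + (-8)·C(n-1,1) + (-2)·C(n-1,2).
Continuing: …, -63, -81, -101, -123, …, b_{15} = -297.
Summing n = 1..15 (15 terms) gives -1795.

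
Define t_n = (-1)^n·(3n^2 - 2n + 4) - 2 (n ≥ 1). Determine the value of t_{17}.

-839

(-1)^17 = -1; 3n^2 - 2n + 4 at n=17 is 837; so t_{17} = -839.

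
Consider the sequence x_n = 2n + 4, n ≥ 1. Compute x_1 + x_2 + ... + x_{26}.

806

Over n = 1..26: Σn = 351.
Total = (2)·351 + (4)·26 = 806.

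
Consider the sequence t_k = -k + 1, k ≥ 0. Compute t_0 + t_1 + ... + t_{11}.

Over k = 0..11: Σk = 66.
Total = (-1)·66 + (1)·12 = -54.

-54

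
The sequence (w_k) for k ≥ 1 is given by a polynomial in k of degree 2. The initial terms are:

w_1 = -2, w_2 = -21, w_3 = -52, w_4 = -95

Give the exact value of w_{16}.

1st diffs: -19, -31, -43.
2nd diffs: -12, -12 (constant).
So w_k = -6k^2 - k + 5.
Evaluating at k = 16 gives w_{16} = -1547.

-1547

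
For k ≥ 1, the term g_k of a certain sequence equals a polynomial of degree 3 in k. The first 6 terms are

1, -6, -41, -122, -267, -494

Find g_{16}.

-11234

1st diffs: -7, -35, -81, -145, -227.
2nd diffs: -28, -46, -64, -82.
3rd diffs: -18, -18, -18 (constant).
So g_k = -3k^3 + 4k^2 + 2k - 2.
Evaluating at k = 16 gives g_{16} = -11234.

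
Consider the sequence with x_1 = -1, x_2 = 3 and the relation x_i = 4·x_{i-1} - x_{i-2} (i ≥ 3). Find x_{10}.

132499

Compute successive terms:
x_3 = 13;  x_4 = 49;  x_5 = 183;  x_6 = 683;  x_7 = 2549;  x_8 = 9513;  x_9 = 35503;  x_{10} = 132499.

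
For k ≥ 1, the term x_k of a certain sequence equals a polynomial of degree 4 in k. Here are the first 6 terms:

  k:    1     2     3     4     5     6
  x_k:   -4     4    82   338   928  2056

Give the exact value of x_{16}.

1st diffs: 8, 78, 256, 590, 1128.
2nd diffs: 70, 178, 334, 538.
3rd diffs: 108, 156, 204.
4th diffs: 48, 48 (constant).
Newton forward-difference form: x_k = -4 + 8·C(k-1,1) + 70·C(k-1,2) + 108·C(k-1,3) + 48·C(k-1,4).
At k = 16: k-1 = 15, so x_{16} = -4 + 120 + 7350 + 49140 + 65520 = 122126.

122126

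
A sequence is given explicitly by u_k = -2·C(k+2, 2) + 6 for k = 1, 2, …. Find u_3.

-14

C(5, 2) = 10, so u_3 = -14.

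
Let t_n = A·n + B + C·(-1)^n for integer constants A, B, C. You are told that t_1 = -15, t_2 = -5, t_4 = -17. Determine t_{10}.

-53

The three given values yield: A + B - C = -15; 2A + B + C = -5; 4A + B + C = -17.
Subtracting the first from the second: A + 2C = 10.
Subtracting the second from the third: 2A = -12.
Solving: C = 8, A = -6, then B = -1.
So t_n = -6·n + (-1) + 8·(-1)^n; at n=10 this is -53.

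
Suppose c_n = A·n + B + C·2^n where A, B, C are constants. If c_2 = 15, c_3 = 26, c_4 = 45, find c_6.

147

Write the equations: 2A + B + 4C = 15; 3A + B + 8C = 26; 4A + B + 16C = 45.
Subtracting the first from the second: A + 4C = 11.
Subtracting the second from the third: A + 8C = 19.
Solving: C = 2, A = 3, then B = 1.
Therefore c_6 = 18 + 1 + 2·64 = 147.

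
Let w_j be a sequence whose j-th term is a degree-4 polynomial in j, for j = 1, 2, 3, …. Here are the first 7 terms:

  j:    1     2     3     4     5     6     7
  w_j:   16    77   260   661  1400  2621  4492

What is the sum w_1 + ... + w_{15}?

1st diffs: 61, 183, 401, 739, 1221, 1871.
2nd diffs: 122, 218, 338, 482, 650.
3rd diffs: 96, 120, 144, 168.
4th diffs: 24, 24, 24 (constant).
So w_j = j^4 + 6j^3 + 4j + 5.
Continuing: …, 7205, 10976, 16045, 22676, …, w_{15} = 70940.
Summing j = 1..15 (15 terms) gives 265267.

265267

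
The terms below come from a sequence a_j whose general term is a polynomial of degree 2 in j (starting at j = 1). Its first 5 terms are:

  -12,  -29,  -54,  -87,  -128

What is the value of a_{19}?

1st diffs: -17, -25, -33, -41.
2nd diffs: -8, -8, -8 (constant).
So a_j = -4j^2 - 5j - 3.
Evaluating at j = 19 gives a_{19} = -1542.

-1542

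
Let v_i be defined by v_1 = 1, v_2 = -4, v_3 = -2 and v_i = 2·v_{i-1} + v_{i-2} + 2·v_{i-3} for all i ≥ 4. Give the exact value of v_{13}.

-50662

Iterate the recurrence:
v_4 = -6  v_5 = -22  v_6 = -54  v_7 = -142  v_8 = -382  v_9 = -1014  v_{10} = -2694  v_{11} = -7166  v_{12} = -19054  v_{13} = -50662.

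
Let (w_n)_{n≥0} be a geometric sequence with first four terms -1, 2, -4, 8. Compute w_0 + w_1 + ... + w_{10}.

-683

Common ratio r = -2.
w_n = (-1)·(-2)^(n-0).
S = (-1)·((-2)^11 - 1)/(-2 - 1) = (-1)·(-2048 - 1)/(-3) = -683.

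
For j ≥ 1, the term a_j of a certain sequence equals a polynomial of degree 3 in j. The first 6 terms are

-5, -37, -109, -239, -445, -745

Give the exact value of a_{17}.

-15397

1st diffs: -32, -72, -130, -206, -300.
2nd diffs: -40, -58, -76, -94.
3rd diffs: -18, -18, -18 (constant).
Newton forward-difference form: a_j = -5 + (-32)·C(j-1,1) + (-40)·C(j-1,2) + (-18)·C(j-1,3).
At j = 17: j-1 = 16, so a_{17} = -5 - 512 - 4800 - 10080 = -15397.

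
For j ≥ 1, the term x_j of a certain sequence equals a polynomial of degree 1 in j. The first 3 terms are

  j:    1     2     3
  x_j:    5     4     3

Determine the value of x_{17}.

-11

1st diffs: -1, -1 (constant).
So x_j = -j + 6.
Evaluating at j = 17 gives x_{17} = -11.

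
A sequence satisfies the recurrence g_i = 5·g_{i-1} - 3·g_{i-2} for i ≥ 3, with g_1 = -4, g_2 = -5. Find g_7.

Compute successive terms:
g_3 = -13  g_4 = -50  g_5 = -211  g_6 = -905  g_7 = -3892.

-3892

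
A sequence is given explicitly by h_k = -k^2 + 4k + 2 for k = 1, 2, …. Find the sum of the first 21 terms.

Over k = 1..21: Σk = 231, Σk² = 3311.
Total = (-1)·3311 + (4)·231 + (2)·21 = -2345.

-2345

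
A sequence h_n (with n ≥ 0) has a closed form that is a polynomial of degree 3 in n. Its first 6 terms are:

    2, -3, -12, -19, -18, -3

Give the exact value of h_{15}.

1st diffs: -5, -9, -7, 1, 15.
2nd diffs: -4, 2, 8, 14.
3rd diffs: 6, 6, 6 (constant).
Newton forward-difference form: h_n = 2 + (-5)·C(n,1) + (-4)·C(n,2) + 6·C(n,3).
At n = 15: n = 15, so h_{15} = 2 - 75 - 420 + 2730 = 2237.

2237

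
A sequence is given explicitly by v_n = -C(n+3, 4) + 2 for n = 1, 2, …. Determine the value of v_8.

C(11, 4) = 330, so v_8 = -328.

-328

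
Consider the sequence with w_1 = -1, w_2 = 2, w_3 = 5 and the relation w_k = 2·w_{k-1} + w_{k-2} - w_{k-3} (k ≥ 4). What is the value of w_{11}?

Iterate the recurrence:
w_4 = 13  w_5 = 29  w_6 = 66  w_7 = 148  w_8 = 333  w_9 = 748  w_{10} = 1681  w_{11} = 3777.

3777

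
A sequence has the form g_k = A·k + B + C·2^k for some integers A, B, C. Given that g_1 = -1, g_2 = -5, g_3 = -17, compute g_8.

-989

Plug in k = 1, 2, 3: A + B + 2C = -1; 2A + B + 4C = -5; 3A + B + 8C = -17.
Subtracting the first from the second: A + 2C = -4.
Subtracting the second from the third: A + 4C = -12.
Solving: C = -4, A = 4, then B = 3.
Hence g_8 = 4·8 + 3 + (-4)·256 = -989.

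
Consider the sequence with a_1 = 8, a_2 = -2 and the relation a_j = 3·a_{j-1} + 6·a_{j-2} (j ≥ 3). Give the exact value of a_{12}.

Step forward from the initial values:
a_3 = 42; a_4 = 114; a_5 = 594; a_6 = 2466; a_7 = 10962; a_8 = 47682; a_9 = 208818; a_{10} = 912546; a_{11} = 3990546; a_{12} = 17446914.

17446914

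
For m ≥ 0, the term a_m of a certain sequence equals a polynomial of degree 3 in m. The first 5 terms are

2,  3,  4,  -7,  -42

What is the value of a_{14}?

1st diffs: 1, 1, -11, -35.
2nd diffs: 0, -12, -24.
3rd diffs: -12, -12 (constant).
Newton forward-difference form: a_m = 2 + 1·C(m,1) + (-12)·C(m,3).
At m = 14: m = 14, so a_{14} = 2 + 14 - 4368 = -4352.

-4352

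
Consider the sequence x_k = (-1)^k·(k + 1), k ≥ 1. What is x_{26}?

(-1)^26 = 1; k + 1 at k=26 is 27; so x_{26} = 27.

27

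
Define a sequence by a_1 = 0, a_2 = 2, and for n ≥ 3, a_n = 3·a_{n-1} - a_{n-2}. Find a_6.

110

Applying the relation repeatedly:
a_3 = 6, a_4 = 16, a_5 = 42, a_6 = 110.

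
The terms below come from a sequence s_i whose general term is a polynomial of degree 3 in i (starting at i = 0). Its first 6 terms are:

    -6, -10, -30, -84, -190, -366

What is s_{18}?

-17214

1st diffs: -4, -20, -54, -106, -176.
2nd diffs: -16, -34, -52, -70.
3rd diffs: -18, -18, -18 (constant).
Newton forward-difference form: s_i = -6 + (-4)·C(i,1) + (-16)·C(i,2) + (-18)·C(i,3).
At i = 18: i = 18, so s_{18} = -6 - 72 - 2448 - 14688 = -17214.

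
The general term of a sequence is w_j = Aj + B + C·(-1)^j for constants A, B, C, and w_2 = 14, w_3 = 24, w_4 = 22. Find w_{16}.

70

Write the equations: 2A + B + C = 14; 3A + B - C = 24; 4A + B + C = 22.
Subtracting the first from the second: A - 2C = 10.
Subtracting the second from the third: A + 2C = -2.
Solving: C = -3, A = 4, then B = 9.
Therefore w_{16} = 64 + 9 + (-3)·1 = 70.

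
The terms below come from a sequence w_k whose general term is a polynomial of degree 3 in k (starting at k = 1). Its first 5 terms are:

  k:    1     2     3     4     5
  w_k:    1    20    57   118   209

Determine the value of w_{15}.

1st diffs: 19, 37, 61, 91.
2nd diffs: 18, 24, 30.
3rd diffs: 6, 6 (constant).
So w_k = k^3 + 3k^2 + 3k - 6.
Evaluating at k = 15 gives w_{15} = 4089.

4089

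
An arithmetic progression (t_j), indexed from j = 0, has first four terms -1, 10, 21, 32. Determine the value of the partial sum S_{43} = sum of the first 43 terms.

9890

Common difference d = 11.
t_j = -1 + (j - 0)·11.
t_{42} = 461; S = 43·(-1 + 461)/2 = 9890.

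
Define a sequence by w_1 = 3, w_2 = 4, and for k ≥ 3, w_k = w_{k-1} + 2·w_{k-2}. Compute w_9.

Compute successive terms:
w_3 = 10; w_4 = 18; w_5 = 38; w_6 = 74; w_7 = 150; w_8 = 298; w_9 = 598.
(Characteristic roots are 2 and -1.)

598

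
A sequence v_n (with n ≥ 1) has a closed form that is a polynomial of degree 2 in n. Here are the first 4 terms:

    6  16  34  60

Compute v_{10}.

384

1st diffs: 10, 18, 26.
2nd diffs: 8, 8 (constant).
Newton forward-difference form: v_n = 6 + 10·C(n-1,1) + 8·C(n-1,2).
At n = 10: n-1 = 9, so v_{10} = 6 + 90 + 288 = 384.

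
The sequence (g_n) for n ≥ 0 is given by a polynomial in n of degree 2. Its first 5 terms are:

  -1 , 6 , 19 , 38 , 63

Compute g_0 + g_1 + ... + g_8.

747

1st diffs: 7, 13, 19, 25.
2nd diffs: 6, 6, 6 (constant).
Newton forward-difference form: g_n = -1 + 7·C(n,1) + 6·C(n,2).
Continuing: 94, 131, 174, 223.
Summing n = 0..8 (9 terms) gives 747.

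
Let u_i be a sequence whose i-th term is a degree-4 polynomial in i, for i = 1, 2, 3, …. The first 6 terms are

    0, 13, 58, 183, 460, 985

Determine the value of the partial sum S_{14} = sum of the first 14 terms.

108927

1st diffs: 13, 45, 125, 277, 525.
2nd diffs: 32, 80, 152, 248.
3rd diffs: 48, 72, 96.
4th diffs: 24, 24 (constant).
Newton forward-difference form: u_i = 13·C(i-1,1) + 32·C(i-1,2) + 48·C(i-1,3) + 24·C(i-1,4).
Continuing: …, 1878, 3283, 5368, 8325, …, u_{14} = 33553.
Summing i = 1..14 (14 terms) gives 108927.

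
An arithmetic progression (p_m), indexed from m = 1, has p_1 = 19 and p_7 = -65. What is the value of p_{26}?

Common difference d = (-65 - 19) / (7 - 1) = -14.
p_m = 19 + (m - 1)·(-14).
p_{26} = 19 + 25·(-14) = -331.

-331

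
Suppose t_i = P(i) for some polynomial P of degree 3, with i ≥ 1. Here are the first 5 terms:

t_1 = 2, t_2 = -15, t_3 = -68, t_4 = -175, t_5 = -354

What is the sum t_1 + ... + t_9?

-5886

1st diffs: -17, -53, -107, -179.
2nd diffs: -36, -54, -72.
3rd diffs: -18, -18 (constant).
So t_i = -3i^3 + 4i + 1.
Continuing: -623, -1000, -1503, -2150.
Summing i = 1..9 (9 terms) gives -5886.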